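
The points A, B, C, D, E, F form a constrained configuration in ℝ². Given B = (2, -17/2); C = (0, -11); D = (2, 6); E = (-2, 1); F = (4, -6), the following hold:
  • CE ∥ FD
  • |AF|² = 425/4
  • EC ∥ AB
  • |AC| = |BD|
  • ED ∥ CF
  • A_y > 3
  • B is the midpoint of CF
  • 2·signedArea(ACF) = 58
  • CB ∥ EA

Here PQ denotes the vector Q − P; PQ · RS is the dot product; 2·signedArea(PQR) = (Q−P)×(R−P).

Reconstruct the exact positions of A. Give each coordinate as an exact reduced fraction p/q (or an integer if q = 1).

1. A_x = 0  [EC ∥ AB ∩ CB ∥ EA]
2. A_y = 7/2  [EC ∥ AB ∩ CB ∥ EA]
   → A = (0, 7/2)

A = (0, 7/2)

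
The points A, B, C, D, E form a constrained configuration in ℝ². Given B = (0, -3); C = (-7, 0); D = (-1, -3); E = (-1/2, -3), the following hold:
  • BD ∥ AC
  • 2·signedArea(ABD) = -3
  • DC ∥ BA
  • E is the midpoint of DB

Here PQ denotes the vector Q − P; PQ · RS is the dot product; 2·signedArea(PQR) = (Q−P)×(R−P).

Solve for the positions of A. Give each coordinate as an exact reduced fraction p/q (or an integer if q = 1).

A = (-6, 0)

1. A_x = -6  [BD ∥ AC ∩ DC ∥ BA]
2. A_y = 0  [BD ∥ AC ∩ DC ∥ BA]
   → A = (-6, 0)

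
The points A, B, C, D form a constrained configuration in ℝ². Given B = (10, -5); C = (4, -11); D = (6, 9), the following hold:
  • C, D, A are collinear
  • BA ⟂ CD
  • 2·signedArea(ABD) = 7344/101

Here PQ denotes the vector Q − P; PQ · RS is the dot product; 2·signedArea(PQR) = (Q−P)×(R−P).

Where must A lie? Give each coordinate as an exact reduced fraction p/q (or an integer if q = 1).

A = (470/101, -451/101)

1. A_x = 470/101  [C, D, A are collinear ∩ BA ⟂ CD]
2. A_y = -451/101  [C, D, A are collinear ∩ BA ⟂ CD]
   → A = (470/101, -451/101)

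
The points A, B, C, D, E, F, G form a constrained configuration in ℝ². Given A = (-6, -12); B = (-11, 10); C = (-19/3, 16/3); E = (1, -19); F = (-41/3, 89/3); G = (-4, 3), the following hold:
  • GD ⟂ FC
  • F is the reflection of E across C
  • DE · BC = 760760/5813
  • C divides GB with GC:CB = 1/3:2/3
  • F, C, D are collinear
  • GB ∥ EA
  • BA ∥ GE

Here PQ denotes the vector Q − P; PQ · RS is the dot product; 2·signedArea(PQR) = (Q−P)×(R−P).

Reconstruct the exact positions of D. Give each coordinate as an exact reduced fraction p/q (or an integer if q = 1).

1. D_x = -31939/5813  [F, C, D are collinear ∩ GD ⟂ FC]
2. D_y = 14821/5813  [F, C, D are collinear ∩ GD ⟂ FC]
   → D = (-31939/5813, 14821/5813)

D = (-31939/5813, 14821/5813)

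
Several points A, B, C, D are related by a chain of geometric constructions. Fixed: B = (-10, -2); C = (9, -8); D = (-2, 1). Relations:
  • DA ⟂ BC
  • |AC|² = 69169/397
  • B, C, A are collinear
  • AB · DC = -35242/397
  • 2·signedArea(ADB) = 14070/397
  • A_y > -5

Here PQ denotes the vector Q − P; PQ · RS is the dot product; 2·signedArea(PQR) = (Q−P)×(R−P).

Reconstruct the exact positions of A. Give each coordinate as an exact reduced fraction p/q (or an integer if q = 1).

A = (-1424/397, -1598/397)

1. A_x = -1424/397  [B, C, A are collinear ∩ DA ⟂ BC]
2. A_y = -1598/397  [B, C, A are collinear ∩ DA ⟂ BC]
   → A = (-1424/397, -1598/397)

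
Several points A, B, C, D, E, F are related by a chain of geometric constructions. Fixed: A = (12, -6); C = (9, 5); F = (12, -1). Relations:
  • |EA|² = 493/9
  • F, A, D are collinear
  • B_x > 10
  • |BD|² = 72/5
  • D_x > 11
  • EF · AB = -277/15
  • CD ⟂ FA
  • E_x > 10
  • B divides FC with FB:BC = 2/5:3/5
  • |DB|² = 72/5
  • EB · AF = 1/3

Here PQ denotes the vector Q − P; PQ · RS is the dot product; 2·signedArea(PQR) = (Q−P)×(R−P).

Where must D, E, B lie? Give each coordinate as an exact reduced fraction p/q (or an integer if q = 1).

1. D_x = 12  [F, A, D are collinear ∩ CD ⟂ FA]
2. D_y = 5  [F, A, D are collinear ∩ CD ⟂ FA]
   → D = (12, 5)
3. B_x = 54/5  [B divides FC with FB:BC = 2/5:3/5]
4. B_y = 7/5  [B divides FC with FB:BC = 2/5:3/5]
   → B = (54/5, 7/5)
5. E_x = 11  [EB · AF = 1/3 ∩ EF · AB = -277/15]
6. E_y = 4/3  [EB · AF = 1/3 ∩ EF · AB = -277/15]
   → E = (11, 4/3)

B = (54/5, 7/5)
D = (12, 5)
E = (11, 4/3)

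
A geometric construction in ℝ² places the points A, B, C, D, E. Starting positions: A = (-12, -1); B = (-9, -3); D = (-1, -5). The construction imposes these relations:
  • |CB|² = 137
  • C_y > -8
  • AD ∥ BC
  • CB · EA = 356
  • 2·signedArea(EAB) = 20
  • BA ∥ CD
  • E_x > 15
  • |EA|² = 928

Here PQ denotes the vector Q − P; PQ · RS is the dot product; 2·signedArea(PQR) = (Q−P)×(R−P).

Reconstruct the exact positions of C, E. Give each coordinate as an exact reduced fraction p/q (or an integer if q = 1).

C = (2, -7)
E = (16, -13)

1. C_x = 2  [BA ∥ CD ∩ AD ∥ BC]
2. C_y = -7  [BA ∥ CD ∩ AD ∥ BC]
   → C = (2, -7)
3. E_x = 16  [2·signedArea(EAB) = 20 ∩ CB · EA = 356]
4. E_y = -13  [2·signedArea(EAB) = 20 ∩ CB · EA = 356]
   → E = (16, -13)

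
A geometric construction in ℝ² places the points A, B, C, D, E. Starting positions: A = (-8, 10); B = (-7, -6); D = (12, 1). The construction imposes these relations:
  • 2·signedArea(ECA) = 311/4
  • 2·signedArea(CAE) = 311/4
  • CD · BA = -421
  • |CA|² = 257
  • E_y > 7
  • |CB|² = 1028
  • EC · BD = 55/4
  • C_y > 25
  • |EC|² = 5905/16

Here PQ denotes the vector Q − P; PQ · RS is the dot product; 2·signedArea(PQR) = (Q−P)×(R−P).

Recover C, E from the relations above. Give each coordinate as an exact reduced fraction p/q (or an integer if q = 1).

C = (-9, 26)
E = (-3, 31/4)

1. C_x = -9  [line 1·x + -16·y + 425 = 0 ∩ |CA|² = 257]
2. C_y = 26  [line 1·x + -16·y + 425 = 0 ∩ |CA|² = 257]
   → C = (-9, 26)
3. E_x = -3  [2·signedArea(CAE) = 311/4 ∩ EC · BD = 55/4]
4. E_y = 31/4  [2·signedArea(CAE) = 311/4 ∩ EC · BD = 55/4]
   → E = (-3, 31/4)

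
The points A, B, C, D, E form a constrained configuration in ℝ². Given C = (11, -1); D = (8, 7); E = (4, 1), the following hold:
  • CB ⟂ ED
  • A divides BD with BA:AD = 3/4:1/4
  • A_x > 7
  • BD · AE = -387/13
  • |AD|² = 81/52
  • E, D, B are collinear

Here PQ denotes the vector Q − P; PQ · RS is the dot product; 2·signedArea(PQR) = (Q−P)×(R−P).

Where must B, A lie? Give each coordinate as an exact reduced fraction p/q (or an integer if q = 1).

1. B_x = 68/13  [E, D, B are collinear ∩ CB ⟂ ED]
2. B_y = 37/13  [E, D, B are collinear ∩ CB ⟂ ED]
   → B = (68/13, 37/13)
3. A_x = 95/13  [A divides BD with BA:AD = 3/4:1/4]
4. A_y = 155/26  [A divides BD with BA:AD = 3/4:1/4]
   → A = (95/13, 155/26)

A = (95/13, 155/26)
B = (68/13, 37/13)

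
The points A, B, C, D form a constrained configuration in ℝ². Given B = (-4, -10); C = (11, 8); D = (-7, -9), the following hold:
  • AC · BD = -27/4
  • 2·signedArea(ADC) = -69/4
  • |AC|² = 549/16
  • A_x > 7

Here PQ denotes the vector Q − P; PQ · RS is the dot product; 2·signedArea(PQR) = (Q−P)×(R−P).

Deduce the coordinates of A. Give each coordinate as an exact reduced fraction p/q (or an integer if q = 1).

A = (29/4, 7/2)

1. A_x = 29/4  [2·signedArea(ADC) = -69/4 ∩ AC · BD = -27/4]
2. A_y = 7/2  [2·signedArea(ADC) = -69/4 ∩ AC · BD = -27/4]
   → A = (29/4, 7/2)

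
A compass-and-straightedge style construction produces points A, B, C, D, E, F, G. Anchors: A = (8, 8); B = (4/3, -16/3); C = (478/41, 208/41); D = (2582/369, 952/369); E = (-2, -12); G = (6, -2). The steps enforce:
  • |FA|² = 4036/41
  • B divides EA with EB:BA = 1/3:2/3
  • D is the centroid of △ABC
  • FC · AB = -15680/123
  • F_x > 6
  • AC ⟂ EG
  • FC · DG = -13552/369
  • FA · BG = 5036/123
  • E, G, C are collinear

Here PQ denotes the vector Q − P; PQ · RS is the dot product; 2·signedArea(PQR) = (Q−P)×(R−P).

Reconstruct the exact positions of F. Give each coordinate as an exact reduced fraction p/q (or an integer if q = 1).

F = (254/41, -72/41)

1. F_x = 254/41  [FC · DG = -13552/369 ∩ FA · BG = 5036/123]
2. F_y = -72/41  [FC · DG = -13552/369 ∩ FA · BG = 5036/123]
   → F = (254/41, -72/41)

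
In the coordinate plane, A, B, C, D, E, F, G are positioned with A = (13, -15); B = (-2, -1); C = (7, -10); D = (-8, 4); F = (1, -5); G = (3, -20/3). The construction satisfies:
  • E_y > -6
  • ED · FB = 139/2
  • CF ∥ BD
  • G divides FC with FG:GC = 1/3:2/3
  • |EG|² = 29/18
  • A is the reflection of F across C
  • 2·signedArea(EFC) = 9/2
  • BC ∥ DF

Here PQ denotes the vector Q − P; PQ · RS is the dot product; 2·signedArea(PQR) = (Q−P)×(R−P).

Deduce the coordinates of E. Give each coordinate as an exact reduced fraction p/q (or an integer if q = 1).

E = (5/2, -11/2)

1. E_x = 5/2  [ED · FB = 139/2 ∩ 2·signedArea(EFC) = 9/2]
2. E_y = -11/2  [ED · FB = 139/2 ∩ 2·signedArea(EFC) = 9/2]
   → E = (5/2, -11/2)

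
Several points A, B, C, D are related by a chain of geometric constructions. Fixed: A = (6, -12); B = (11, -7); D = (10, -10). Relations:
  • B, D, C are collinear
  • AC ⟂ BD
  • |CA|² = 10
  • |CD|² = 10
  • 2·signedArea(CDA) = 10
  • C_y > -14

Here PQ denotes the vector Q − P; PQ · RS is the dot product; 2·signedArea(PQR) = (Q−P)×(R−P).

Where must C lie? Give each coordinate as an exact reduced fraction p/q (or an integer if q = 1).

1. C_x = 9  [B, D, C are collinear ∩ AC ⟂ BD]
2. C_y = -13  [B, D, C are collinear ∩ AC ⟂ BD]
   → C = (9, -13)

C = (9, -13)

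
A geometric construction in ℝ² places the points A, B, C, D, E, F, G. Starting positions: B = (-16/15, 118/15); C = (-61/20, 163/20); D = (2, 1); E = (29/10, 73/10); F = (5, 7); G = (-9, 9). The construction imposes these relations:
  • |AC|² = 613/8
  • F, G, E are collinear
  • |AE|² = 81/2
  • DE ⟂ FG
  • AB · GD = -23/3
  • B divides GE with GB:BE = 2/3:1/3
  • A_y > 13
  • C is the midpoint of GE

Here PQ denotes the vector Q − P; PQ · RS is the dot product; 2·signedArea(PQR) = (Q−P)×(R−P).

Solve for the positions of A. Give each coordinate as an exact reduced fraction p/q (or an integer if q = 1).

1. A_x = 19/5  [line -11·x + 8·y + -67 = 0 ∩ |AC|² = 613/8]
2. A_y = 68/5  [line -11·x + 8·y + -67 = 0 ∩ |AC|² = 613/8]
   → A = (19/5, 68/5)

A = (19/5, 68/5)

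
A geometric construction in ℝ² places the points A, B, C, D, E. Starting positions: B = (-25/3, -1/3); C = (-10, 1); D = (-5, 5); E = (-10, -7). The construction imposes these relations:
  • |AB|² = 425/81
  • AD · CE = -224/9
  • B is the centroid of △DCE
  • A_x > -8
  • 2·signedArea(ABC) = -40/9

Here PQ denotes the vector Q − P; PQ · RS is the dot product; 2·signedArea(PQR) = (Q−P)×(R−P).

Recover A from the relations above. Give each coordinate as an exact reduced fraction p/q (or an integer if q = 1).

A = (-70/9, 17/9)

1. A_x = -70/9  [2·signedArea(ABC) = -40/9 ∩ AD · CE = -224/9]
2. A_y = 17/9  [2·signedArea(ABC) = -40/9 ∩ AD · CE = -224/9]
   → A = (-70/9, 17/9)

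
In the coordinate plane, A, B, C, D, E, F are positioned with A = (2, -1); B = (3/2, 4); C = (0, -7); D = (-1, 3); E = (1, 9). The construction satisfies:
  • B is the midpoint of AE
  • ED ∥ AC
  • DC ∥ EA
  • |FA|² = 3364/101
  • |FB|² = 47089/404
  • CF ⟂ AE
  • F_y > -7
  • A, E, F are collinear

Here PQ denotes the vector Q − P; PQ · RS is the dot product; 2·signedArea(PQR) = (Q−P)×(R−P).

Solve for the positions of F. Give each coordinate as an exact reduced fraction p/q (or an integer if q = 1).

F = (260/101, -681/101)

1. F_x = 260/101  [A, E, F are collinear ∩ CF ⟂ AE]
2. F_y = -681/101  [A, E, F are collinear ∩ CF ⟂ AE]
   → F = (260/101, -681/101)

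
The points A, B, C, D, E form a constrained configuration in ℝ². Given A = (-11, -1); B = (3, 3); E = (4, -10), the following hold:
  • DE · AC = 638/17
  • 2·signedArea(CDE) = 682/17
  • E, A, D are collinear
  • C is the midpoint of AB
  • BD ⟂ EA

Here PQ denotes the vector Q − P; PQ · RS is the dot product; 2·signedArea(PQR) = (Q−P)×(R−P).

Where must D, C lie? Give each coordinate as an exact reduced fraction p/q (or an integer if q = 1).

1. D_x = -42/17  [E, A, D are collinear ∩ BD ⟂ EA]
2. D_y = -104/17  [E, A, D are collinear ∩ BD ⟂ EA]
   → D = (-42/17, -104/17)
3. C_x = -4  [C is the midpoint of AB]
4. C_y = 1  [C is the midpoint of AB]
   → C = (-4, 1)

C = (-4, 1)
D = (-42/17, -104/17)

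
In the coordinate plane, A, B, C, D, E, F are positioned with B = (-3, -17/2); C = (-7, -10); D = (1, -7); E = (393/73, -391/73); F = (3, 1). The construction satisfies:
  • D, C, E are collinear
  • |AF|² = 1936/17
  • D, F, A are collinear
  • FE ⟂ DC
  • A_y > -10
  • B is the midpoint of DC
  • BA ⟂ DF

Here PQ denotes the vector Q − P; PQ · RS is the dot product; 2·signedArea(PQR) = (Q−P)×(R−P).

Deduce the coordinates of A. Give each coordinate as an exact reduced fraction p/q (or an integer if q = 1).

1. A_x = 7/17  [D, F, A are collinear ∩ BA ⟂ DF]
2. A_y = -159/17  [D, F, A are collinear ∩ BA ⟂ DF]
   → A = (7/17, -159/17)

A = (7/17, -159/17)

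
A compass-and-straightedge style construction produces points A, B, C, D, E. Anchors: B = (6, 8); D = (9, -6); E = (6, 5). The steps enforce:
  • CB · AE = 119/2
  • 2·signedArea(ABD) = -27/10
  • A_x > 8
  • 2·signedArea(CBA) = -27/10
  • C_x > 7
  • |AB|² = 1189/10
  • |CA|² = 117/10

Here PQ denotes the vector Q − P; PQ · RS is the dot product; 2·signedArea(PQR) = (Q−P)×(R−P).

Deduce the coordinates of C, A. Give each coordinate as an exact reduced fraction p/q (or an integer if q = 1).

1. A_x = 81/10  [line 14·x + 3·y + -1053/10 = 0 ∩ |AB|² = 1189/10]
2. A_y = -27/10  [line 14·x + 3·y + -1053/10 = 0 ∩ |AB|² = 1189/10]
   → A = (81/10, -27/10)
3. C_x = 36/5  [CB · AE = 119/2 ∩ 2·signedArea(CBA) = -27/10]
4. C_y = 3/5  [CB · AE = 119/2 ∩ 2·signedArea(CBA) = -27/10]
   → C = (36/5, 3/5)

A = (81/10, -27/10)
C = (36/5, 3/5)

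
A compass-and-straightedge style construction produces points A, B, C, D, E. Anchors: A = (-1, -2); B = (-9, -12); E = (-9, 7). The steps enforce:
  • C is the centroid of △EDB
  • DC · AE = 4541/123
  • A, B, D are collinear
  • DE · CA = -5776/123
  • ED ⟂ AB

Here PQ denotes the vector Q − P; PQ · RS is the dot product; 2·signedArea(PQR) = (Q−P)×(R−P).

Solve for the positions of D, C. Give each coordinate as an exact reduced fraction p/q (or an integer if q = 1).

1. D_x = 11/41  [A, B, D are collinear ∩ ED ⟂ AB]
2. D_y = -17/41  [A, B, D are collinear ∩ ED ⟂ AB]
   → D = (11/41, -17/41)
3. C_x = -727/123  [C is the centroid of △EDB]
4. C_y = -74/41  [C is the centroid of △EDB]
   → C = (-727/123, -74/41)

C = (-727/123, -74/41)
D = (11/41, -17/41)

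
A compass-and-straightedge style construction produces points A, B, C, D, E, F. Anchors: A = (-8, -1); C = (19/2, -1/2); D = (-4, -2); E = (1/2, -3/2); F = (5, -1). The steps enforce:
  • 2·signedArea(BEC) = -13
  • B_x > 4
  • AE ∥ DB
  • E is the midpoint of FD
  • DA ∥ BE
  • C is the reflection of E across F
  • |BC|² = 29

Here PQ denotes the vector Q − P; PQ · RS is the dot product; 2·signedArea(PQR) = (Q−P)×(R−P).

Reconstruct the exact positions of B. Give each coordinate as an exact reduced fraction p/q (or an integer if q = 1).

B = (9/2, -5/2)

1. B_x = 9/2  [DA ∥ BE ∩ AE ∥ DB]
2. B_y = -5/2  [DA ∥ BE ∩ AE ∥ DB]
   → B = (9/2, -5/2)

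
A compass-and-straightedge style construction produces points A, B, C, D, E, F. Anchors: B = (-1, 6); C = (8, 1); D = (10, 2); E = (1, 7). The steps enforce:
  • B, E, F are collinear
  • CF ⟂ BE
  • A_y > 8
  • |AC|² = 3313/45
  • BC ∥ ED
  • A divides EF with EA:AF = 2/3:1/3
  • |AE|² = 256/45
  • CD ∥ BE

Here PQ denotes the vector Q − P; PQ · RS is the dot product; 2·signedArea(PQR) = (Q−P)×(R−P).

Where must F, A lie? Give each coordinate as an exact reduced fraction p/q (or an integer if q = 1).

A = (47/15, 121/15)
F = (21/5, 43/5)

1. F_x = 21/5  [B, E, F are collinear ∩ CF ⟂ BE]
2. F_y = 43/5  [B, E, F are collinear ∩ CF ⟂ BE]
   → F = (21/5, 43/5)
3. A_x = 47/15  [A divides EF with EA:AF = 2/3:1/3]
4. A_y = 121/15  [A divides EF with EA:AF = 2/3:1/3]
   → A = (47/15, 121/15)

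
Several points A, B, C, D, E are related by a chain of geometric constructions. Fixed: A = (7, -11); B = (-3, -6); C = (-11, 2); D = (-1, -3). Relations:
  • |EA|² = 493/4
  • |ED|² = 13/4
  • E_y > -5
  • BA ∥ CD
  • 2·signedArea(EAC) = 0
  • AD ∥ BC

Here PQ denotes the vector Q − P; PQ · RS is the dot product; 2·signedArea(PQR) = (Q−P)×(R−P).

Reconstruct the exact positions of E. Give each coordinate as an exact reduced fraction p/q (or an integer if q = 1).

E = (-2, -9/2)

1. E_x = -2  [line -13·x + -18·y + -107 = 0 ∩ |EA|² = 493/4]
2. E_y = -9/2  [line -13·x + -18·y + -107 = 0 ∩ |EA|² = 493/4]
   → E = (-2, -9/2)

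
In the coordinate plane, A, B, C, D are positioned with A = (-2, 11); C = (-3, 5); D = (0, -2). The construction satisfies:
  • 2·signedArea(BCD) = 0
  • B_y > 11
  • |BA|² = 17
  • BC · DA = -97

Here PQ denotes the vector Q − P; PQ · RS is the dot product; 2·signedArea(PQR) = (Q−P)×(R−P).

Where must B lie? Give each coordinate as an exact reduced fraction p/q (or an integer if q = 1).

1. B_x = -6  [2·signedArea(BCD) = 0 ∩ BC · DA = -97]
2. B_y = 12  [2·signedArea(BCD) = 0 ∩ BC · DA = -97]
   → B = (-6, 12)

B = (-6, 12)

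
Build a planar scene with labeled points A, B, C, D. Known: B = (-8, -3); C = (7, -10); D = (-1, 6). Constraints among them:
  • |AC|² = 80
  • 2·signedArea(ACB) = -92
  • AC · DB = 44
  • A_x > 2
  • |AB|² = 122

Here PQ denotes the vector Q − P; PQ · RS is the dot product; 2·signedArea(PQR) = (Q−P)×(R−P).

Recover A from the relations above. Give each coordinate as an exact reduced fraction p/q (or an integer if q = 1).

A = (3, -2)

1. A_x = 3  [2·signedArea(ACB) = -92 ∩ AC · DB = 44]
2. A_y = -2  [2·signedArea(ACB) = -92 ∩ AC · DB = 44]
   → A = (3, -2)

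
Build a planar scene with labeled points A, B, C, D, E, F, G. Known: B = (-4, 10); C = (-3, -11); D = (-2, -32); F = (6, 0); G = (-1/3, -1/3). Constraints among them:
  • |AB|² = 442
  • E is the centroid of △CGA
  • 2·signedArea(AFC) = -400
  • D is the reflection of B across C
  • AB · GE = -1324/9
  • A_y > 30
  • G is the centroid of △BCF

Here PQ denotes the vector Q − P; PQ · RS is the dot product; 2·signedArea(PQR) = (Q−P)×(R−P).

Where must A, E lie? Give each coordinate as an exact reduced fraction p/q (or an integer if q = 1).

1. A_x = -5  [line 11·x + -9·y + 334 = 0 ∩ |AB|² = 442]
2. A_y = 31  [line 11·x + -9·y + 334 = 0 ∩ |AB|² = 442]
   → A = (-5, 31)
3. E_x = -25/9  [E is the centroid of △CGA]
4. E_y = 59/9  [E is the centroid of △CGA]
   → E = (-25/9, 59/9)

A = (-5, 31)
E = (-25/9, 59/9)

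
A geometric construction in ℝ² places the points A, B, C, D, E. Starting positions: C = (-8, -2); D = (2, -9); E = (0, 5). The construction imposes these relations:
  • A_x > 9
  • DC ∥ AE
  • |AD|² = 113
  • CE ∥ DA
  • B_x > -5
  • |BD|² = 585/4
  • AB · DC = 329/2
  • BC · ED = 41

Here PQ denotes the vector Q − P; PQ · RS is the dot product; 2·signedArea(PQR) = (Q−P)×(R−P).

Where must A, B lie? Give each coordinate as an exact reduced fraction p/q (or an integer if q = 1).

1. A_x = 10  [DC ∥ AE ∩ CE ∥ DA]
2. A_y = -2  [DC ∥ AE ∩ CE ∥ DA]
   → A = (10, -2)
3. B_x = -4  [BC · ED = 41 ∩ AB · DC = 329/2]
4. B_y = 3/2  [BC · ED = 41 ∩ AB · DC = 329/2]
   → B = (-4, 3/2)

A = (10, -2)
B = (-4, 3/2)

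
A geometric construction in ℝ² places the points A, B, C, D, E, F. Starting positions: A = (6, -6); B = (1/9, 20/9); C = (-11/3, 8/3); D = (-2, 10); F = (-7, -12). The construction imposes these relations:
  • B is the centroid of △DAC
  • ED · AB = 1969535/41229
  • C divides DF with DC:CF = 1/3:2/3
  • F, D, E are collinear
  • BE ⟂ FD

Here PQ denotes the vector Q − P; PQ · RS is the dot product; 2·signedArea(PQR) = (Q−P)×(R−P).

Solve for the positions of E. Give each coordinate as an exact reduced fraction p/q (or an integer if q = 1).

E = (-16387/4581, 14020/4581)

1. E_x = -16387/4581  [F, D, E are collinear ∩ BE ⟂ FD]
2. E_y = 14020/4581  [F, D, E are collinear ∩ BE ⟂ FD]
   → E = (-16387/4581, 14020/4581)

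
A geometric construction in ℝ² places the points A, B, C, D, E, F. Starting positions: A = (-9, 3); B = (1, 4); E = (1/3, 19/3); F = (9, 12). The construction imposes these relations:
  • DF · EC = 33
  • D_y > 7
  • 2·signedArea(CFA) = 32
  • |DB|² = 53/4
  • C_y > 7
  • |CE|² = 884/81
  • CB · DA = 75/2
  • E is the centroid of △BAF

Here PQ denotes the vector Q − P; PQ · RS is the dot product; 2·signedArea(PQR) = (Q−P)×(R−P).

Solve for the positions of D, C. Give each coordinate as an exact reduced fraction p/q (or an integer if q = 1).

C = (31/9, 67/9)
D = (0, 15/2)

1. C_x = 31/9  [line 9·x + -18·y + 103 = 0 ∩ |CE|² = 884/81]
2. C_y = 67/9  [line 9·x + -18·y + 103 = 0 ∩ |CE|² = 884/81]
   → C = (31/9, 67/9)
3. D_x = 0  [DF · EC = 33 ∩ CB · DA = 75/2]
4. D_y = 15/2  [DF · EC = 33 ∩ CB · DA = 75/2]
   → D = (0, 15/2)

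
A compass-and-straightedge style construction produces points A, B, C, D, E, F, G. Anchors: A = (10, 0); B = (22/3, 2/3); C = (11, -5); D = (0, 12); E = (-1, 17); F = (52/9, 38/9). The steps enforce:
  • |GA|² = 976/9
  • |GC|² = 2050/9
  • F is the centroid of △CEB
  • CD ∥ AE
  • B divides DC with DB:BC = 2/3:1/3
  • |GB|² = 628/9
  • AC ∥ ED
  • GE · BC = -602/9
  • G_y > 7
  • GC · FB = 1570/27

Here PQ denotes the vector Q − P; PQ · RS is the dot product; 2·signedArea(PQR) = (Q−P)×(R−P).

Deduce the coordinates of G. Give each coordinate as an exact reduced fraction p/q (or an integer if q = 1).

G = (10/3, 8)

1. G_x = 10/3  [GC · FB = 1570/27 ∩ GE · BC = -602/9]
2. G_y = 8  [GC · FB = 1570/27 ∩ GE · BC = -602/9]
   → G = (10/3, 8)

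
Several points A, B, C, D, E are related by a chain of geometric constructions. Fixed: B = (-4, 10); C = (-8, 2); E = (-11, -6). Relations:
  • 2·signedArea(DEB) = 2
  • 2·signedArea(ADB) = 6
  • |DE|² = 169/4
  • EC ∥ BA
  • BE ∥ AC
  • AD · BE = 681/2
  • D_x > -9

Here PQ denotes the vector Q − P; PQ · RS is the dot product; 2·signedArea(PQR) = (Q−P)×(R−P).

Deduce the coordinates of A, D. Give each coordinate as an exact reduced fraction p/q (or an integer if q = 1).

1. A_x = -1  [BE ∥ AC ∩ EC ∥ BA]
2. A_y = 18  [BE ∥ AC ∩ EC ∥ BA]
   → A = (-1, 18)
3. D_x = -17/2  [2·signedArea(DEB) = 2 ∩ AD · BE = 681/2]
4. D_y = 0  [2·signedArea(DEB) = 2 ∩ AD · BE = 681/2]
   → D = (-17/2, 0)

A = (-1, 18)
D = (-17/2, 0)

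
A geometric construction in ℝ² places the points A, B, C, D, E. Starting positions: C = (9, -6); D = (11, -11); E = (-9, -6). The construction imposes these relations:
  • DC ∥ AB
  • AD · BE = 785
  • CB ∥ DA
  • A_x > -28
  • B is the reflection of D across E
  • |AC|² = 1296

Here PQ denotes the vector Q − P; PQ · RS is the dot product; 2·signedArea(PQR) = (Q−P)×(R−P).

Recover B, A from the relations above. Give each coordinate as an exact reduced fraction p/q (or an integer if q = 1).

A = (-27, -6)
B = (-29, -1)

1. B_x = -29  [B is the reflection of D across E]
2. B_y = -1  [B is the reflection of D across E]
   → B = (-29, -1)
3. A_x = -27  [DC ∥ AB ∩ CB ∥ DA]
4. A_y = -6  [DC ∥ AB ∩ CB ∥ DA]
   → A = (-27, -6)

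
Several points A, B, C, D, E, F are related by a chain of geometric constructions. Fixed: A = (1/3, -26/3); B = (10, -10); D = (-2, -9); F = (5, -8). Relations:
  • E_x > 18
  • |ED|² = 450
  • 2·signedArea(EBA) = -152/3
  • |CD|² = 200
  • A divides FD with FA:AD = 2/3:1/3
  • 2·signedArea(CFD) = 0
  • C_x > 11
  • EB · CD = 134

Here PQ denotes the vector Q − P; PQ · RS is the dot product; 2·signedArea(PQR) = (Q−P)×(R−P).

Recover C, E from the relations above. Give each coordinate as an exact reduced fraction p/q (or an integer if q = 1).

C = (12, -7)
E = (19, -6)

1. C_x = 12  [line 1·x + -7·y + -61 = 0 ∩ |CD|² = 200]
2. C_y = -7  [line 1·x + -7·y + -61 = 0 ∩ |CD|² = 200]
   → C = (12, -7)
3. E_x = 19  [2·signedArea(EBA) = -152/3 ∩ EB · CD = 134]
4. E_y = -6  [2·signedArea(EBA) = -152/3 ∩ EB · CD = 134]
   → E = (19, -6)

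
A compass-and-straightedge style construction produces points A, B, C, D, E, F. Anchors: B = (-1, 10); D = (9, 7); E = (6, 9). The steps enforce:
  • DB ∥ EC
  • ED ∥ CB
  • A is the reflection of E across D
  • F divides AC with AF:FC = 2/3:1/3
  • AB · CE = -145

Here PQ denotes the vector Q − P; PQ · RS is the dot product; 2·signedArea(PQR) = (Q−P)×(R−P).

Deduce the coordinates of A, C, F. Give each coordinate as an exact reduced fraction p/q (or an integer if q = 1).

A = (12, 5)
C = (-4, 12)
F = (4/3, 29/3)

1. A_x = 12  [A is the reflection of E across D]
2. A_y = 5  [A is the reflection of E across D]
   → A = (12, 5)
3. C_x = -4  [ED ∥ CB ∩ DB ∥ EC]
4. C_y = 12  [ED ∥ CB ∩ DB ∥ EC]
   → C = (-4, 12)
5. F_x = 4/3  [F divides AC with AF:FC = 2/3:1/3]
6. F_y = 29/3  [F divides AC with AF:FC = 2/3:1/3]
   → F = (4/3, 29/3)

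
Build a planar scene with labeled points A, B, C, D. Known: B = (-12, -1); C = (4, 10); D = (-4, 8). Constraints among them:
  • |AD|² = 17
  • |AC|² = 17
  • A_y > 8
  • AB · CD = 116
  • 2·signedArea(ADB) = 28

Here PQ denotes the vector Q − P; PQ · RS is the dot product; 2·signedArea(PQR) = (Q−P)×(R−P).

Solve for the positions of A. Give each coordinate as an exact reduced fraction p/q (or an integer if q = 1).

1. A_x = 0  [AB · CD = 116 ∩ 2·signedArea(ADB) = 28]
2. A_y = 9  [AB · CD = 116 ∩ 2·signedArea(ADB) = 28]
   → A = (0, 9)

A = (0, 9)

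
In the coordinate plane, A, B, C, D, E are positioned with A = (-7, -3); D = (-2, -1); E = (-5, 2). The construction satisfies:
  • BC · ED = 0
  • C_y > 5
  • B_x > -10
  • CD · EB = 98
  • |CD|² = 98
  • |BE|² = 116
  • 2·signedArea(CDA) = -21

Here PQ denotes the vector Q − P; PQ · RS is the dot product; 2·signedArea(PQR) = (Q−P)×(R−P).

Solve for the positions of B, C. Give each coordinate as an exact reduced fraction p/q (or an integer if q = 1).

1. C_x = 5  [line 2·x + -5·y + 20 = 0 ∩ |CD|² = 98]
2. C_y = 6  [line 2·x + -5·y + 20 = 0 ∩ |CD|² = 98]
   → C = (5, 6)
3. B_x = -9  [BC · ED = 0 ∩ CD · EB = 98]
4. B_y = -8  [BC · ED = 0 ∩ CD · EB = 98]
   → B = (-9, -8)

B = (-9, -8)
C = (5, 6)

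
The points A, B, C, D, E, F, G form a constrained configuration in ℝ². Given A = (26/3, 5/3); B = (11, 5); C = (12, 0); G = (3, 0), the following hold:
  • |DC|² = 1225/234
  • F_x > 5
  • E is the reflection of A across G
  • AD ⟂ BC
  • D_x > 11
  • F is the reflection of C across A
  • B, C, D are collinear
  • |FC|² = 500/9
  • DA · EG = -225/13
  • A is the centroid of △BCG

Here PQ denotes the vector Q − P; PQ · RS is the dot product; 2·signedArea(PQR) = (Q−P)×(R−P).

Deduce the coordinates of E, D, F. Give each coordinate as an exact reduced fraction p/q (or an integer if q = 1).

D = (901/78, 175/78)
E = (-8/3, -5/3)
F = (16/3, 10/3)

1. E_x = -8/3  [E is the reflection of A across G]
2. E_y = -5/3  [E is the reflection of A across G]
   → E = (-8/3, -5/3)
3. D_x = 901/78  [B, C, D are collinear ∩ AD ⟂ BC]
4. D_y = 175/78  [B, C, D are collinear ∩ AD ⟂ BC]
   → D = (901/78, 175/78)
5. F_x = 16/3  [F is the reflection of C across A]
6. F_y = 10/3  [F is the reflection of C across A]
   → F = (16/3, 10/3)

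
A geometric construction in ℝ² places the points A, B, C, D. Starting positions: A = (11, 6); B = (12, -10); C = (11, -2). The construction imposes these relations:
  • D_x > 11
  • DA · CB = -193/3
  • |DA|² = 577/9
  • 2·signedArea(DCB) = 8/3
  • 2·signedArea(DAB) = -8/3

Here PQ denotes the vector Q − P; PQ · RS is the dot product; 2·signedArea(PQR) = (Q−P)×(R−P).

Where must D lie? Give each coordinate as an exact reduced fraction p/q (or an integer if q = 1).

1. D_x = 34/3  [DA · CB = -193/3 ∩ 2·signedArea(DCB) = 8/3]
2. D_y = -2  [DA · CB = -193/3 ∩ 2·signedArea(DCB) = 8/3]
   → D = (34/3, -2)

D = (34/3, -2)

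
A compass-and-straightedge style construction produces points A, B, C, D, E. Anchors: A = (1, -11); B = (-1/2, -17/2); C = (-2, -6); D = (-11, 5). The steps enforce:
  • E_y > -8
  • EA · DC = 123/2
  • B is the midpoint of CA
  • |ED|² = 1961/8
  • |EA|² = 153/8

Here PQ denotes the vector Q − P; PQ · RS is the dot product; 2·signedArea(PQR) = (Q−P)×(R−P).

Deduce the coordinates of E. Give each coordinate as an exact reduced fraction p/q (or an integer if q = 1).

E = (-5/4, -29/4)

1. E_x = -5/4  [line -9·x + 11·y + 137/2 = 0 ∩ |EA|² = 153/8]
2. E_y = -29/4  [line -9·x + 11·y + 137/2 = 0 ∩ |EA|² = 153/8]
   → E = (-5/4, -29/4)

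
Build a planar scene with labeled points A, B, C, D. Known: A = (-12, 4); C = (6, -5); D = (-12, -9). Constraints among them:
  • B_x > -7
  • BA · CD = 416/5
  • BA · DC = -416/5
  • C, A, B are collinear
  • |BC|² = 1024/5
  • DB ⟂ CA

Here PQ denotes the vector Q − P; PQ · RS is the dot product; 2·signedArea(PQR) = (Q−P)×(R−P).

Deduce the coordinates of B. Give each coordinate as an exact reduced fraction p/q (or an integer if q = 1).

B = (-34/5, 7/5)

1. B_x = -34/5  [C, A, B are collinear ∩ DB ⟂ CA]
2. B_y = 7/5  [C, A, B are collinear ∩ DB ⟂ CA]
   → B = (-34/5, 7/5)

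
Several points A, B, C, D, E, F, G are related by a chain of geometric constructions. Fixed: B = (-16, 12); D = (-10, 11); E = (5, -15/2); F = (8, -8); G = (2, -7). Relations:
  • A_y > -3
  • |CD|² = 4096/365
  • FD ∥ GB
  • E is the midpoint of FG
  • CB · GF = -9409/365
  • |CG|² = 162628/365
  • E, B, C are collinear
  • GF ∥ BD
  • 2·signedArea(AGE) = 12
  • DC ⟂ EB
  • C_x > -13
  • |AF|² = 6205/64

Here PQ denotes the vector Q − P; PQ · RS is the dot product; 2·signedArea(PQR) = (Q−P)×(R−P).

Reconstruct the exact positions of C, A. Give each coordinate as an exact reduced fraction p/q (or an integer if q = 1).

A = (-1/4, -21/8)
C = (-4482/365, 3119/365)

1. C_x = -4482/365  [E, B, C are collinear ∩ DC ⟂ EB]
2. C_y = 3119/365  [E, B, C are collinear ∩ DC ⟂ EB]
   → C = (-4482/365, 3119/365)
3. A_x = -1/4  [line 1/2·x + 3·y + 8 = 0 ∩ |AF|² = 6205/64]
4. A_y = -21/8  [line 1/2·x + 3·y + 8 = 0 ∩ |AF|² = 6205/64]
   → A = (-1/4, -21/8)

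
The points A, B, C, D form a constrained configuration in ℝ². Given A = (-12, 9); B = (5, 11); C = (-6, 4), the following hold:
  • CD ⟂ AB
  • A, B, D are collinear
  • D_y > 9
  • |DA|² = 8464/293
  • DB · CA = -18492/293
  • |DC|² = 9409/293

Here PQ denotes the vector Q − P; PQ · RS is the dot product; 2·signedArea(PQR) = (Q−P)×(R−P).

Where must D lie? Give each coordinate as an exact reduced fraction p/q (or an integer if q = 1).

1. D_x = -1952/293  [A, B, D are collinear ∩ CD ⟂ AB]
2. D_y = 2821/293  [A, B, D are collinear ∩ CD ⟂ AB]
   → D = (-1952/293, 2821/293)

D = (-1952/293, 2821/293)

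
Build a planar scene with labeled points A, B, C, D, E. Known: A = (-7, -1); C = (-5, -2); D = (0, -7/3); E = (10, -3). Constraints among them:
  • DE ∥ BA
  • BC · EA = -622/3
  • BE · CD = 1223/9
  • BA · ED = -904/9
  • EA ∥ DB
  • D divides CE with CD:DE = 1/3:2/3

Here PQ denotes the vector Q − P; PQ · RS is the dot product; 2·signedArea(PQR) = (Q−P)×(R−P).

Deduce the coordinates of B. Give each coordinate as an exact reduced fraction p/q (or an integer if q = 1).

1. B_x = -17  [DE ∥ BA ∩ EA ∥ DB]
2. B_y = -1/3  [DE ∥ BA ∩ EA ∥ DB]
   → B = (-17, -1/3)

B = (-17, -1/3)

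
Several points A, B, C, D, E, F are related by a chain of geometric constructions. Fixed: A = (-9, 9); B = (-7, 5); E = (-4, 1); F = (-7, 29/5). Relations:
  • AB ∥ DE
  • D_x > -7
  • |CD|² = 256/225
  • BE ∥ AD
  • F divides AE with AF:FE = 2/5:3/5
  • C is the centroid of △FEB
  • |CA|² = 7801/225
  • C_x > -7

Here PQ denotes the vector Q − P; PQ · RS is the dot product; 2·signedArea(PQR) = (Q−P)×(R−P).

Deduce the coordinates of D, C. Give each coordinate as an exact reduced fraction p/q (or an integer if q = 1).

C = (-6, 59/15)
D = (-6, 5)

1. D_x = -6  [AB ∥ DE ∩ BE ∥ AD]
2. D_y = 5  [AB ∥ DE ∩ BE ∥ AD]
   → D = (-6, 5)
3. C_x = -6  [C is the centroid of △FEB]
4. C_y = 59/15  [C is the centroid of △FEB]
   → C = (-6, 59/15)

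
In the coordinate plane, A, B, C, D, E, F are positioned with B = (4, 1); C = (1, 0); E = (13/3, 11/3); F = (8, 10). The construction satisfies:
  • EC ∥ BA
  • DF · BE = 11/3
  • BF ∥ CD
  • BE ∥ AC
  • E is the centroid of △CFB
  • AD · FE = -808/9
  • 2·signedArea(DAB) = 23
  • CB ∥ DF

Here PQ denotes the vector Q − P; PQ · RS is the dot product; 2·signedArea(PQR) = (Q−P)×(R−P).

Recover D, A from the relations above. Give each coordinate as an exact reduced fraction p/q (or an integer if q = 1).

A = (2/3, -8/3)
D = (5, 9)

1. D_x = 5  [CB ∥ DF ∩ BF ∥ CD]
2. D_y = 9  [CB ∥ DF ∩ BF ∥ CD]
   → D = (5, 9)
3. A_x = 2/3  [BE ∥ AC ∩ EC ∥ BA]
4. A_y = -8/3  [BE ∥ AC ∩ EC ∥ BA]
   → A = (2/3, -8/3)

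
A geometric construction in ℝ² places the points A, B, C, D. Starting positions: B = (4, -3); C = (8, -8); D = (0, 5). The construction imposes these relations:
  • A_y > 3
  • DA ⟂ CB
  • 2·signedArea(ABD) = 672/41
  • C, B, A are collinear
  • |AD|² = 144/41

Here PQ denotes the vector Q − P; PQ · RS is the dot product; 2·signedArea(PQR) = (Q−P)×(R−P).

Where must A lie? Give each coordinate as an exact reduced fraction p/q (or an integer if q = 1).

A = (-60/41, 157/41)

1. A_x = -60/41  [C, B, A are collinear ∩ DA ⟂ CB]
2. A_y = 157/41  [C, B, A are collinear ∩ DA ⟂ CB]
   → A = (-60/41, 157/41)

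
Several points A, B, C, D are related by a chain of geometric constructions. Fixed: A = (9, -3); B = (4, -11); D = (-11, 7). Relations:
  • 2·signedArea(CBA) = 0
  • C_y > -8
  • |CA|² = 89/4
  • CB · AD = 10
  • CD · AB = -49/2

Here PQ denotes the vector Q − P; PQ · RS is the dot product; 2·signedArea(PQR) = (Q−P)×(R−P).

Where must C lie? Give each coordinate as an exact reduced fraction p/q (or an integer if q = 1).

1. C_x = 13/2  [2·signedArea(CBA) = 0 ∩ CB · AD = 10]
2. C_y = -7  [2·signedArea(CBA) = 0 ∩ CB · AD = 10]
   → C = (13/2, -7)

C = (13/2, -7)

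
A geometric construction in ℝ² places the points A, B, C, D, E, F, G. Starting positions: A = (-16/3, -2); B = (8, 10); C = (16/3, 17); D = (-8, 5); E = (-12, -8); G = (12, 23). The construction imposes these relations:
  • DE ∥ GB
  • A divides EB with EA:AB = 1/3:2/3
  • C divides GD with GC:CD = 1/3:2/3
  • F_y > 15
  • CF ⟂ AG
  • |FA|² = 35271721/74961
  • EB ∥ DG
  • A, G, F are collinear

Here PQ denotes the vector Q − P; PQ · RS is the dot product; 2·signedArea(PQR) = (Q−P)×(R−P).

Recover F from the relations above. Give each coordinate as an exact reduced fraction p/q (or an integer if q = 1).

1. F_x = 175564/24987  [A, G, F are collinear ∩ CF ⟂ AG]
2. F_y = 131817/8329  [A, G, F are collinear ∩ CF ⟂ AG]
   → F = (175564/24987, 131817/8329)

F = (175564/24987, 131817/8329)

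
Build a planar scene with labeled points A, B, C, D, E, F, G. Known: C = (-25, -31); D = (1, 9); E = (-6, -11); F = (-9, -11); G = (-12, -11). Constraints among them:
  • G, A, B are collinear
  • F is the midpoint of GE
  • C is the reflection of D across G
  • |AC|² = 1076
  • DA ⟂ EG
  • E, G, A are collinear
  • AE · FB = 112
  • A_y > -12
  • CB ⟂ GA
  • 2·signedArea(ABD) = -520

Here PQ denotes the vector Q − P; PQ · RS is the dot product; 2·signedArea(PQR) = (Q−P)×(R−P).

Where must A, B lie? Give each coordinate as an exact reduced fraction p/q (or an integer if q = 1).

A = (1, -11)
B = (-25, -11)

1. A_x = 1  [E, G, A are collinear ∩ DA ⟂ EG]
2. A_y = -11  [E, G, A are collinear ∩ DA ⟂ EG]
   → A = (1, -11)
3. B_x = -25  [G, A, B are collinear ∩ CB ⟂ GA]
4. B_y = -11  [G, A, B are collinear ∩ CB ⟂ GA]
   → B = (-25, -11)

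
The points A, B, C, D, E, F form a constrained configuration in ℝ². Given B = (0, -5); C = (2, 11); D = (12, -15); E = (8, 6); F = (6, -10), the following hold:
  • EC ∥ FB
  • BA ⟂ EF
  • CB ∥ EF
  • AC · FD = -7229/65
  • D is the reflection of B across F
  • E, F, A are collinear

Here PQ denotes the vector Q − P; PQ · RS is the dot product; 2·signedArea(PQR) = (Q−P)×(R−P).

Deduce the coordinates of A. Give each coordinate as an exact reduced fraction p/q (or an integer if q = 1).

A = (424/65, -378/65)

1. A_x = 424/65  [E, F, A are collinear ∩ BA ⟂ EF]
2. A_y = -378/65  [E, F, A are collinear ∩ BA ⟂ EF]
   → A = (424/65, -378/65)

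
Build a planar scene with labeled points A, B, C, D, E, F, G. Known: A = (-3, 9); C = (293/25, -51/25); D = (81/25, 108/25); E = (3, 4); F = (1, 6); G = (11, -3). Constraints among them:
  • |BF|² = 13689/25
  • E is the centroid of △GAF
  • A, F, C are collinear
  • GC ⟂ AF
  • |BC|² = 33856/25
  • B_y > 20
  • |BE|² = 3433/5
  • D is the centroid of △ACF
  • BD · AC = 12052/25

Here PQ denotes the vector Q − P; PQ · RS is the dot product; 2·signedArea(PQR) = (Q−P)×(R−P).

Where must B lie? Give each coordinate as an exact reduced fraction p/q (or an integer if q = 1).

B = (-443/25, 501/25)

1. B_x = -443/25  [line -368/25·x + 276/25·y + -12052/25 = 0 ∩ |BC|² = 33856/25]
2. B_y = 501/25  [line -368/25·x + 276/25·y + -12052/25 = 0 ∩ |BC|² = 33856/25]
   → B = (-443/25, 501/25)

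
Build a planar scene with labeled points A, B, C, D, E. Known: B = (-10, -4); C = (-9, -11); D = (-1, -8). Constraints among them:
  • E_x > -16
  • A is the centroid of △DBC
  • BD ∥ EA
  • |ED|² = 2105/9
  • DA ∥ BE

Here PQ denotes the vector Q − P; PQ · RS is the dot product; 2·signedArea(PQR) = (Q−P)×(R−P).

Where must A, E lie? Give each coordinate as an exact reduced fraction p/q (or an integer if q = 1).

A = (-20/3, -23/3)
E = (-47/3, -11/3)

1. A_x = -20/3  [A is the centroid of △DBC]
2. A_y = -23/3  [A is the centroid of △DBC]
   → A = (-20/3, -23/3)
3. E_x = -47/3  [BD ∥ EA ∩ DA ∥ BE]
4. E_y = -11/3  [BD ∥ EA ∩ DA ∥ BE]
   → E = (-47/3, -11/3)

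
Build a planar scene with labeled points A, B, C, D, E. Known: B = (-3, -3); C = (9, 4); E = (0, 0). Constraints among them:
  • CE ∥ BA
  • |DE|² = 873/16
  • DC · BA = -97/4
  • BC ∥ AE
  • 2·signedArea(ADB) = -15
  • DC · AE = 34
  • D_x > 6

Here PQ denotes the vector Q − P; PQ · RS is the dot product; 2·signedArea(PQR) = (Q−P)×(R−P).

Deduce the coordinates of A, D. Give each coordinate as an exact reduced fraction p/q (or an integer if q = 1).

1. A_x = -12  [BC ∥ AE ∩ CE ∥ BA]
2. A_y = -7  [BC ∥ AE ∩ CE ∥ BA]
   → A = (-12, -7)
3. D_x = 27/4  [DC · AE = 34 ∩ DC · BA = -97/4]
4. D_y = 3  [DC · AE = 34 ∩ DC · BA = -97/4]
   → D = (27/4, 3)

A = (-12, -7)
D = (27/4, 3)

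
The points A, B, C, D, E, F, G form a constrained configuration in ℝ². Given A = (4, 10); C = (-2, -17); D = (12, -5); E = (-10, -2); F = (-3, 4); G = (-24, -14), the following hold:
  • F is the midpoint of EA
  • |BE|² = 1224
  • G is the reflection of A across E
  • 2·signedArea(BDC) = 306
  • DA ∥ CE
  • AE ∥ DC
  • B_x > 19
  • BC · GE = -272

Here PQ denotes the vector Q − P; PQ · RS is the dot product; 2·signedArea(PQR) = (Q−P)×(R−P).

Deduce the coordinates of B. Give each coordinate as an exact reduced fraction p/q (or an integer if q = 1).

1. B_x = 20  [BC · GE = -272 ∩ 2·signedArea(BDC) = 306]
2. B_y = -20  [BC · GE = -272 ∩ 2·signedArea(BDC) = 306]
   → B = (20, -20)

B = (20, -20)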